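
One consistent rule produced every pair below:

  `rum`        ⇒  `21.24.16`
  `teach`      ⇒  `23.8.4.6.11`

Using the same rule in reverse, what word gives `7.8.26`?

dew

r is letter #18 and maps to 21: an offset of 3. The number is (letter's place in the alphabet, a=1) + 3.
Decoding 7.8.26: 7→(7−3)÷1=4=d, 8→(8−3)÷1=5=e, 26→(26−3)÷1=23=w.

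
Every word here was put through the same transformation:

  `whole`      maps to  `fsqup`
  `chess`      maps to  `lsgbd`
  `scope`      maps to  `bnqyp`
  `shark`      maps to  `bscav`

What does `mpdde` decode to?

Shifts by position in whole: pos 0: w→f (+9), pos 1: h→s (+11), pos 2: o→q (+2), pos 3: l→u (+9), pos 4: e→p (+11) — repeating every 3. The shifts repeat in a cycle of length 3: positions 0,1,… shift by +9, +11, +2, then the pattern repeats.
Decoding mpdde: m−9=d, p−11=e, d−2=b, d−9=u, e−11=t.

debut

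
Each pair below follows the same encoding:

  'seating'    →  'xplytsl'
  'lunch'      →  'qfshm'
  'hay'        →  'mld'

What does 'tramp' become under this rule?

ywlru

The rule splits by letter class: vowels +11, consonants +5.
On tramp: t(cons)+5=y, r(cons)+5=w, a(vowel)+11=l, m(cons)+5=r, p(cons)+5=u.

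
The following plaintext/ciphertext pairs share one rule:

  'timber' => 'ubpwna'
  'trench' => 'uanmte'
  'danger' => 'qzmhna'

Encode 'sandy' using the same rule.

t(19)→u(20) and i(8)→b(1) fit y≡23x+25 (mod 26); the inverse of 23 mod 26 is 17. This is an affine cipher: with a=0,…,z=25, each position x becomes (23x+25) mod 26.
Applying it to sandy: s(18)→23·18+25≡23=x; a(0)→23·0+25≡25=z; n(13)→23·13+25≡12=m; d(3)→23·3+25≡16=q; y(24)→23·24+25≡5=f (all mod 26).

xzmqf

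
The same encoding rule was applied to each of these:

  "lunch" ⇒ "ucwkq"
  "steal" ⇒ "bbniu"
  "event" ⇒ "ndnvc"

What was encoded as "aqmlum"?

riddle

A repeating key of period 2 is used — shifts +9, +8 over and over.
Decoding aqmlum: a−9=r, q−8=i, m−9=d, l−8=d, u−9=l, m−8=e.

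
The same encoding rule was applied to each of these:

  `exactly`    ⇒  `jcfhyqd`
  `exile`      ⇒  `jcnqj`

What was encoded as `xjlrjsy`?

segment

Compare letters: e→j is +5, x→c is +5, a→f is +5 — a constant shift. This is a Caesar cipher with shift 5.
Undoing it on xjlrjsy: x−5=s, j−5=e, l−5=g, r−5=m, j−5=e, s−5=n, y−5=t.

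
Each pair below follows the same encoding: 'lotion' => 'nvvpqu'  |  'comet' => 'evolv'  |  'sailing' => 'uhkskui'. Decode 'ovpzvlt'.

It's a Vigenère-style cipher with numeric key [2,7]: position i shifts by key[i mod 2].
Undoing it on ovpzvlt: o−2=m, v−7=o, p−2=n, z−7=s, v−2=t, l−7=e, t−2=r.

monster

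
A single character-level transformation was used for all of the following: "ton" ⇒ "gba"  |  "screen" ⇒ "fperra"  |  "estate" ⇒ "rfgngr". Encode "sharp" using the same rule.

funec

This is a Caesar cipher with shift 13.
For sharp: s+13=f, h+13=u, a+13=n, r+13=e, p+13=c.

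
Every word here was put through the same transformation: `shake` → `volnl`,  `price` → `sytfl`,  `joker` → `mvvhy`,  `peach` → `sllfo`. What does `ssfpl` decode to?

plume

Shifts by position in shake: pos 0: s→v (+3), pos 1: h→o (+7), pos 2: a→l (+11), pos 3: k→n (+3), pos 4: e→l (+7) — repeating every 3. A repeating key of period 3 is used — shifts +3, +7, +11 over and over.
Decoding ssfpl: s−3=p, s−7=l, f−11=u, p−3=m, l−7=e.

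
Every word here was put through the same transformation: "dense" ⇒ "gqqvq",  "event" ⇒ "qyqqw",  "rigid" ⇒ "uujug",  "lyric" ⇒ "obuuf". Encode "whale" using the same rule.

zkmoq

The shift depends on letter class: consonant d→g is +3, but vowel e→q is +12. The rule splits by letter class: vowels +12, consonants +3.
For whale: w(cons)+3=z, h(cons)+3=k, a(vowel)+12=m, l(cons)+3=o, e(vowel)+12=q.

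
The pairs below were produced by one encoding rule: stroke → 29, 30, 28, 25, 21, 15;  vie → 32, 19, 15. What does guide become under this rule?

Letters become their 1-based position plus 10 (so a→11, b→12, …).
Applying it to guide: g=7→17, u=21→31, i=9→19, d=4→14, e=5→15.

17, 31, 19, 14, 15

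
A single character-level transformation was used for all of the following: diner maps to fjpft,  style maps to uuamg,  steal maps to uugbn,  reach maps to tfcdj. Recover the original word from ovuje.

Shifts by position in diner: pos 0: d→f (+2), pos 1: i→j (+1), pos 2: n→p (+2), pos 3: e→f (+1) — repeating every 2. A repeating key of period 2 is used — shifts +2, +1 over and over.
Decoding ovuje: o−2=m, v−1=u, u−2=s, j−1=i, e−2=c.

music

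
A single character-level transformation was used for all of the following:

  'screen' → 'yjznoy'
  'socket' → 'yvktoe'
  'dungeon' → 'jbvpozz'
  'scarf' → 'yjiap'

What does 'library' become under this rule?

In screen: s→y is +6, c→j is +7, r→z is +8, e→n is +9 — the shift increases by 1 each position. Each letter shifts forward by (position + 6), i.e. 6, 7, 8, … — the shift grows by one for each successive letter.
Applying it to library: l+6=r, i+7=p, b+8=j, r+9=a, a+10=k, r+11=c, y+12=k.

rpjakck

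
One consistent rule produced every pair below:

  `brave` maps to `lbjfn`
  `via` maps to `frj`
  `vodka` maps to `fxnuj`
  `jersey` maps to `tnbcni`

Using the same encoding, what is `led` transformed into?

vnn

The shift depends on letter class: consonant b→l is +10, but vowel a→j is +9. The rule splits by letter class: vowels +9, consonants +10.
For led: l(cons)+10=v, e(vowel)+9=n, d(cons)+10=n.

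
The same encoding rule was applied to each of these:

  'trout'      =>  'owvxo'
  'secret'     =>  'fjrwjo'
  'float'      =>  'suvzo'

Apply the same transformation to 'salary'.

Treating letters as 0–25, the rule is x ↦ 9x + 25 (mod 26).
Applying it to salary: s(18)→9·18+25≡5=f; a(0)→9·0+25≡25=z; l(11)→9·11+25≡20=u; a(0)→9·0+25≡25=z; r(17)→9·17+25≡22=w; y(24)→9·24+25≡7=h (all mod 26).

fzuzwh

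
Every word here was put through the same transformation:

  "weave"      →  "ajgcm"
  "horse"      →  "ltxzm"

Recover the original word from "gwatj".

In weave: w→a is +4, e→j is +5, a→g is +6, v→c is +7 — the shift increases by 1 each position. Each letter shifts forward by (position + 4), i.e. 4, 5, 6, … — the shift grows by one for each successive letter.
Reversing it on gwatj: g−4=c, w−5=r, a−6=u, t−7=m, j−8=b.

crumb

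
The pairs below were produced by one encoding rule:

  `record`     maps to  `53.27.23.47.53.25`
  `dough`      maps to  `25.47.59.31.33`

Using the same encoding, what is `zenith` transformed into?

r(#18)→53 and e(#5)→27: differences scale by 2, so n = 2·pos + 17. With a=1..z=26, the number is 2·pos + 17.
On zenith: z=26→69, e=5→27, n=14→45, i=9→35, t=20→57, h=8→33.

69.27.45.35.57.33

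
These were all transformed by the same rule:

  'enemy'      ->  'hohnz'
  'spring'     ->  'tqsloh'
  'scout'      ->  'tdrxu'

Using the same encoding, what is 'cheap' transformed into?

Vowels shift forward by 3 and consonants shift forward by 1.
On cheap: c(cons)+1=d, h(cons)+1=i, e(vowel)+3=h, a(vowel)+3=d, p(cons)+1=q.

dihdq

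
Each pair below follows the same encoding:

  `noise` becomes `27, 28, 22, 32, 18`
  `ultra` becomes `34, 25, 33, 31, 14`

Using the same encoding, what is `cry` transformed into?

16, 31, 38

Letters become their 1-based position plus 13 (so a→14, b→15, …).
On cry: c=3→16, r=18→31, y=25→38.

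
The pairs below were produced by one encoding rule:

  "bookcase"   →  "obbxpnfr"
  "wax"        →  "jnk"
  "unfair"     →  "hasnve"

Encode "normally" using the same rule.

Compare letters: b→o is +13, o→b is +13, o→b is +13 — a constant shift. Every letter moves 13 places later in the alphabet, wrapping around z→a.
For normally: n+13=a, o+13=b, r+13=e, m+13=z, a+13=n, l+13=y, l+13=y, y+13=l.

abeznyyl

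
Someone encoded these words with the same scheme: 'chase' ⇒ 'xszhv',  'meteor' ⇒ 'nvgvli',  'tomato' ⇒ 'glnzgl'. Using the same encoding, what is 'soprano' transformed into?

hlkizml

Each letter is replaced by its mirror in the alphabet: a↔z, b↔y, c↔x, and so on (the Atbash cipher).
For soprano: s↔h, o↔l, p↔k, r↔i, a↔z, n↔m, o↔l.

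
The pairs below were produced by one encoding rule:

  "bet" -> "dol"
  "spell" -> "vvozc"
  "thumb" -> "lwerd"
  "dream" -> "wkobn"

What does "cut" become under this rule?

dem

Read the word backwards and shift each letter +10.
For cut: reverse → tuc; then shift: t+10=d, u+10=e, c+10=m.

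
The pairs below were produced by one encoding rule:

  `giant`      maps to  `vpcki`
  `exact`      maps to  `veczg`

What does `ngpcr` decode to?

The output letters match the input read backwards, each shifted +2: giant reversed is tnaig. Two steps: reverse the string, then apply a Caesar shift of +2.
Undoing it on ngpcr: shift back: n−2=l, g−2=e, p−2=n, c−2=a, r−2=p → lenap; then reverse → panel.

panel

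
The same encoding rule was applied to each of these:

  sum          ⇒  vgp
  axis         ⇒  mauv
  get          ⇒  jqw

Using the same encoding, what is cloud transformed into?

The rule splits by letter class: vowels +12, consonants +3.
Applying it to cloud: c(cons)+3=f, l(cons)+3=o, o(vowel)+12=a, u(vowel)+12=g, d(cons)+3=g.

foagg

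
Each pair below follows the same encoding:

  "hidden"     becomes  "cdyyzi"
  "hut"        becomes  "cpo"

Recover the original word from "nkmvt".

Compare letters: h→c is +21, i→d is +21, d→y is +21 — a constant shift. This is a Caesar cipher with shift 21.
Undoing it on nkmvt: n−21=s, k−21=p, m−21=r, v−21=a, t−21=y.

spray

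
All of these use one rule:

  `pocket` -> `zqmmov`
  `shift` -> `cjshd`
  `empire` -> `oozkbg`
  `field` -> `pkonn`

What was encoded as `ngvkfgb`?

deliver

The shifts repeat in a cycle of length 2: positions 0,1,… shift by +10, +2, then the pattern repeats.
Decoding ngvkfgb: n−10=d, g−2=e, v−10=l, k−2=i, f−10=v, g−2=e, b−10=r.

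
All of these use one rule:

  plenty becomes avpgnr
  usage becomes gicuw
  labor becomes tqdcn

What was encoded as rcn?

lap

The output letters match the input read backwards, each shifted +2: plenty reversed is ytnelp. The word is reversed, then every letter is shifted forward by 2.
Decoding rcn: shift back: r−2=p, c−2=a, n−2=l → pal; then reverse → lap.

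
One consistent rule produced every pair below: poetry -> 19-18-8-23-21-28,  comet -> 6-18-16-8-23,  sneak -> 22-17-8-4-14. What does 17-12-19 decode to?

Each letter is replaced by its alphabet position (a=1..z=26) + 3.
Decoding 17-12-19: 17→(17−3)÷1=14=n, 12→(12−3)÷1=9=i, 19→(19−3)÷1=16=p.

nip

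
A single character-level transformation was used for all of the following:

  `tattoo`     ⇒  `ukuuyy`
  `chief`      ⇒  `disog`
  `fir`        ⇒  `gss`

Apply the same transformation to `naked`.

okloe

The shift depends on letter class: consonant t→u is +1, but vowel a→k is +10. The rule splits by letter class: vowels +10, consonants +1.
Applying it to naked: n(cons)+1=o, a(vowel)+10=k, k(cons)+1=l, e(vowel)+10=o, d(cons)+1=e.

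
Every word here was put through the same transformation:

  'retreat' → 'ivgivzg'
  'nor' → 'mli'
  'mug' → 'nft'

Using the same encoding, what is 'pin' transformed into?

Each pair mirrors across the alphabet (r↔i, e↔v, t↔g): positions sum to 25. This is the alphabet-reversal cipher (Atbash): a becomes z, b becomes y, etc.
Applying it to pin: p↔k, i↔r, n↔m.

krm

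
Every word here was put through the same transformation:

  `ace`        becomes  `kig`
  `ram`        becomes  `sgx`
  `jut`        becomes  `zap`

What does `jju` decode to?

The output letters match the input read backwards, each shifted +6: ace reversed is eca. Two steps: reverse the string, then apply a Caesar shift of +6.
Undoing it on jju: shift back: j−6=d, j−6=d, u−6=o → ddo; then reverse → odd.

odd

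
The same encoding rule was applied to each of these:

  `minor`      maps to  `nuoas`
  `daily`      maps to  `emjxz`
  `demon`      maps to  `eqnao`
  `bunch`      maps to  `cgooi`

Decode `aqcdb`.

zebra

A repeating key of period 2 is used — shifts +1, +12 over and over.
Decoding aqcdb: a−1=z, q−12=e, c−1=b, d−12=r, b−1=a.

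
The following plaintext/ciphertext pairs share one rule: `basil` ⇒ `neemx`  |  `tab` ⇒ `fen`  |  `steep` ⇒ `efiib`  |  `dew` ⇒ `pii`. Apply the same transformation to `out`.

syf

The shift depends on letter class: consonant b→n is +12, but vowel a→e is +4. Vowels shift forward by 4 and consonants shift forward by 12.
On out: o(vowel)+4=s, u(vowel)+4=y, t(cons)+12=f.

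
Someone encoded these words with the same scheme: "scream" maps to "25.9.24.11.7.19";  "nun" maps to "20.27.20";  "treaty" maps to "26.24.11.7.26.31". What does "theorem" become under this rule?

s is letter #19 and maps to 25: an offset of 6. Letters become their 1-based position plus 6 (so a→7, b→8, …).
For theorem: t=20→26, h=8→14, e=5→11, o=15→21, r=18→24, e=5→11, m=13→19.

26.14.11.21.24.11.19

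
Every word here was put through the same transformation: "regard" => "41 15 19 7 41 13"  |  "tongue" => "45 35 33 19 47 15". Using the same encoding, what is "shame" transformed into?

r(#18)→41 and e(#5)→15: differences scale by 2, so n = 2·pos + 5. Each letter becomes 2×(its alphabet position, a=1..z=26) + 5.
For shame: s=19→43, h=8→21, a=1→7, m=13→31, e=5→15.

43 21 7 31 15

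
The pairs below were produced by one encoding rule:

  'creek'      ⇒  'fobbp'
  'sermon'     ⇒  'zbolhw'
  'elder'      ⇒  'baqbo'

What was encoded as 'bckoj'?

Treating letters as 0–25, the rule is x ↦ 11x + 9 (mod 26).
Decoding bckoj: b(1)→19·(1−9)≡4=e; c(2)→19·(2−9)≡23=x; k(10)→19·(10−9)≡19=t; o(14)→19·(14−9)≡17=r; j(9)→19·(9−9)≡0=a (all mod 26).

extra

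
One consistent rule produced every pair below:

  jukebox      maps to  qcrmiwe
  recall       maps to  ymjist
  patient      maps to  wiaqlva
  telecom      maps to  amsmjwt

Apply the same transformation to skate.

zshbl

Shifts by position in jukebox: pos 0: j→q (+7), pos 1: u→c (+8), pos 2: k→r (+7), pos 3: e→m (+8) — repeating every 2. It's a Vigenère-style cipher with numeric key [7,8]: position i shifts by key[i mod 2].
On skate: s+7=z, k+8=s, a+7=h, t+8=b, e+7=l.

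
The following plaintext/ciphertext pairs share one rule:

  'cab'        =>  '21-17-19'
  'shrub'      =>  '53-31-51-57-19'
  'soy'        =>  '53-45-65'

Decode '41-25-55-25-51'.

c(#3)→21 and a(#1)→17: differences scale by 2, so n = 2·pos + 15. With a=1..z=26, the number is 2·pos + 15.
Undoing it on 41-25-55-25-51: 41→(41−15)÷2=13=m, 25→(25−15)÷2=5=e, 55→(55−15)÷2=20=t, 25→(25−15)÷2=5=e, 51→(51−15)÷2=18=r.

meter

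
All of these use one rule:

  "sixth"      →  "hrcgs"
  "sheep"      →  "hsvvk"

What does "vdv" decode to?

Each pair mirrors across the alphabet (s↔h, i↔r, x↔c): positions sum to 25. Letters are reflected about the middle of the alphabet (position → 25−position): Atbash.
Undoing it on vdv: v↔e, d↔w, v↔e.

ewe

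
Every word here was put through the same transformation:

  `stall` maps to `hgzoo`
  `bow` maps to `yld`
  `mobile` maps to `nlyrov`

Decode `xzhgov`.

Each letter is replaced by its mirror in the alphabet: a↔z, b↔y, c↔x, and so on (the Atbash cipher).
Decoding xzhgov: x↔c, z↔a, h↔s, g↔t, o↔l, v↔e.

castle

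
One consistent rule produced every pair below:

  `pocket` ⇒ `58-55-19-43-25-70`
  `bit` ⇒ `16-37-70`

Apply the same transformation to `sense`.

67-25-52-67-25

p(#16)→58 and o(#15)→55: differences scale by 3, so n = 3·pos + 10. Each letter becomes 3×(its alphabet position, a=1..z=26) + 10.
On sense: s=19→67, e=5→25, n=14→52, s=19→67, e=5→25.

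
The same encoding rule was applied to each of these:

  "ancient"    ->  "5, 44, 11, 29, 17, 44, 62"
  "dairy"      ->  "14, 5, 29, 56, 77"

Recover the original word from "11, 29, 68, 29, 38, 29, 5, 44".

civilian

a(#1)→5 and n(#14)→44: differences scale by 3, so n = 3·pos + 2. With a=1..z=26, the number is 3·pos + 2.
Reversing it on 11, 29, 68, 29, 38, 29, 5, 44: 11→(11−2)÷3=3=c, 29→(29−2)÷3=9=i, 68→(68−2)÷3=22=v, 29→(29−2)÷3=9=i, 38→(38−2)÷3=12=l, 29→(29−2)÷3=9=i, 5→(5−2)÷3=1=a, 44→(44−2)÷3=14=n.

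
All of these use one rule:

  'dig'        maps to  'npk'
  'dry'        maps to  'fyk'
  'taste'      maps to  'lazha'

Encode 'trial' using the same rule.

shpya

The output letters match the input read backwards, each shifted +7: dig reversed is gid. The word is reversed, then every letter is shifted forward by 7.
For trial: reverse → lairt; then shift: l+7=s, a+7=h, i+7=p, r+7=y, t+7=a.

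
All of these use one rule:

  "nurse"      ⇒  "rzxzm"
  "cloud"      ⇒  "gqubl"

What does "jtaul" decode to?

found

In nurse: n→r is +4, u→z is +5, r→x is +6, s→z is +7 — the shift increases by 1 each position. The shift increases by 1 at each position, starting from +4: 4, 5, 6, ….
Reversing it on jtaul: j−4=f, t−5=o, a−6=u, u−7=n, l−8=d.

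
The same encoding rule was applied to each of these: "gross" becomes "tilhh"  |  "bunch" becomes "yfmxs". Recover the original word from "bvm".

yen

Each pair mirrors across the alphabet (g↔t, r↔i, o↔l): positions sum to 25. This is the alphabet-reversal cipher (Atbash): a becomes z, b becomes y, etc.
Reversing it on bvm: b↔y, v↔e, m↔n.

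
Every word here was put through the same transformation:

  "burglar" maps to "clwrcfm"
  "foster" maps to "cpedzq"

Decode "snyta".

The output letters match the input read backwards, each shifted +11: burglar reversed is ralgrub. Two steps: reverse the string, then apply a Caesar shift of +11.
Undoing it on snyta: shift back: s−11=h, n−11=c, y−11=n, t−11=i, a−11=p → hcnip; then reverse → pinch.

pinch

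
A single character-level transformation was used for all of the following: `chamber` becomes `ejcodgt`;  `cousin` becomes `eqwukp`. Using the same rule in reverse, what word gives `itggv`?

greet

Compare letters: c→e is +2, h→j is +2, a→c is +2 — a constant shift. It's a constant shift of +2 (ROT2).
Reversing it on itggv: i−2=g, t−2=r, g−2=e, g−2=e, v−2=t.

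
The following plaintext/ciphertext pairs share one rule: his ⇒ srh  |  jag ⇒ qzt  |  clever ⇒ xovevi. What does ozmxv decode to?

lance

Each letter is replaced by its mirror in the alphabet: a↔z, b↔y, c↔x, and so on (the Atbash cipher).
Reversing it on ozmxv: o↔l, z↔a, m↔n, x↔c, v↔e.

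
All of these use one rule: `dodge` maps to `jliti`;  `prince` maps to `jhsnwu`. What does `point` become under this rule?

The output letters match the input read backwards, each shifted +5: dodge reversed is egdod. Read the word backwards and shift each letter +5.
On point: reverse → tniop; then shift: t+5=y, n+5=s, i+5=n, o+5=t, p+5=u.

ysntu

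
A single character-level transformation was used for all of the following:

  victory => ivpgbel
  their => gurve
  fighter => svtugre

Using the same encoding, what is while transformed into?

juvyr

Each letter is shifted forward by 13 in the alphabet (a Caesar shift of +13).
On while: w+13=j, h+13=u, i+13=v, l+13=y, e+13=r.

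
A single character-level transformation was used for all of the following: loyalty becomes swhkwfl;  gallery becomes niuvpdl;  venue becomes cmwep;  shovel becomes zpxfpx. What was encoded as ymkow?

In loyalty: l→s is +7, o→w is +8, y→h is +9, a→k is +10 — the shift increases by 1 each position. Letter i (0-indexed) is shifted by i+7, so successive shifts are 7, 8, 9, ….
Reversing it on ymkow: y−7=r, m−8=e, k−9=b, o−10=e, w−11=l.

rebel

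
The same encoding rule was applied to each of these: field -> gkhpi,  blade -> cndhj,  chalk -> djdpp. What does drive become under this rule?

etlzj

In field: f→g is +1, i→k is +2, e→h is +3, l→p is +4 — the shift increases by 1 each position. Letter i (0-indexed) is shifted by i+1, so successive shifts are 1, 2, 3, ….
For drive: d+1=e, r+2=t, i+3=l, v+4=z, e+5=j.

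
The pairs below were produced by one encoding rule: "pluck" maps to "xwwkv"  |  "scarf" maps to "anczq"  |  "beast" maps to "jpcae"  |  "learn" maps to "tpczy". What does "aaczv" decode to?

Shifts by position in pluck: pos 0: p→x (+8), pos 1: l→w (+11), pos 2: u→w (+2), pos 3: c→k (+8), pos 4: k→v (+11) — repeating every 3. The shifts repeat in a cycle of length 3: positions 0,1,… shift by +8, +11, +2, then the pattern repeats.
Decoding aaczv: a−8=s, a−11=p, c−2=a, z−8=r, v−11=k.

spark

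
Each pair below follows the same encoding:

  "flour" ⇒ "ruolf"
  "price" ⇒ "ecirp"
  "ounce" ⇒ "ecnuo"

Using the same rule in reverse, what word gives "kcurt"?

The output letters match the input read backwards: flour reversed is ruolf. It's just the letters in reverse order.
Reversing it on kcurt: then reverse → truck.

truck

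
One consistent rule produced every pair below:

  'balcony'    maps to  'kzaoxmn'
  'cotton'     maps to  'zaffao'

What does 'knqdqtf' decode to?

The output letters match the input read backwards, each shifted +12: balcony reversed is ynoclab. The word is reversed, then every letter is shifted forward by 12.
Undoing it on knqdqtf: shift back: k−12=y, n−12=b, q−12=e, d−12=r, q−12=e, t−12=h, f−12=t → ybereht; then reverse → thereby.

thereby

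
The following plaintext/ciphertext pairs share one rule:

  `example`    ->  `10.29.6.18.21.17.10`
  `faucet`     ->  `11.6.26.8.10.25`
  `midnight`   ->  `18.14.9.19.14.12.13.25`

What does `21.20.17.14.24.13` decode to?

e is letter #5 and maps to 10: an offset of 5. The number is (letter's place in the alphabet, a=1) + 5.
Reversing it on 21.20.17.14.24.13: 21→(21−5)÷1=16=p, 20→(20−5)÷1=15=o, 17→(17−5)÷1=12=l, 14→(14−5)÷1=9=i, 24→(24−5)÷1=19=s, 13→(13−5)÷1=8=h.

polish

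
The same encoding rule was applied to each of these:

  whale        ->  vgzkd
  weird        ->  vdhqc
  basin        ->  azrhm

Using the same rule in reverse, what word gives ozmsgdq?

panther

Compare letters: w→v is +25, h→g is +25, a→z is +25 — a constant shift. Every letter moves 25 places later in the alphabet, wrapping around z→a.
Decoding ozmsgdq: o−25=p, z−25=a, m−25=n, s−25=t, g−25=h, d−25=e, q−25=r.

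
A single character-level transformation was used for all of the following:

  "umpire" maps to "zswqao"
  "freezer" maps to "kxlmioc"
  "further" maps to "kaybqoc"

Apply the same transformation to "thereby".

In umpire: u→z is +5, m→s is +6, p→w is +7, i→q is +8 — the shift increases by 1 each position. The shift increases by 1 at each position, starting from +5: 5, 6, 7, ….
On thereby: t+5=y, h+6=n, e+7=l, r+8=z, e+9=n, b+10=l, y+11=j.

ynlznlj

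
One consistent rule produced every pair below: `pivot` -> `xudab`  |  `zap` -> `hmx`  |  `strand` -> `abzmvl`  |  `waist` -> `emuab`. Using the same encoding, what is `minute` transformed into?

uuvgbq

The shift depends on letter class: consonant p→x is +8, but vowel i→u is +12. Vowels shift forward by 12 and consonants shift forward by 8.
Applying it to minute: m(cons)+8=u, i(vowel)+12=u, n(cons)+8=v, u(vowel)+12=g, t(cons)+8=b, e(vowel)+12=q.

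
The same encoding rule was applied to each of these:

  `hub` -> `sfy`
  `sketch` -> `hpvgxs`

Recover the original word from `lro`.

Each letter is replaced by its mirror in the alphabet: a↔z, b↔y, c↔x, and so on (the Atbash cipher).
Decoding lro: l↔o, r↔i, o↔l.

oil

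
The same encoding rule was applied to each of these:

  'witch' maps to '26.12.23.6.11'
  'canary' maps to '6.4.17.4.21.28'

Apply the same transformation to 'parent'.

19.4.21.8.17.23

w is letter #23 and maps to 26: an offset of 3. Each letter is replaced by its alphabet position (a=1..z=26) + 3.
Applying it to parent: p=16→19, a=1→4, r=18→21, e=5→8, n=14→17, t=20→23.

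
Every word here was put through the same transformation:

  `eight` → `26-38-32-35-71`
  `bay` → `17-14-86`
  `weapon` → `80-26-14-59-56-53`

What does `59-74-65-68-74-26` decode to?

pursue

e(#5)→26 and i(#9)→38: differences scale by 3, so n = 3·pos + 11. The formula is n = 3×(alphabet index, a=1) + 11.
Decoding 59-74-65-68-74-26: 59→(59−11)÷3=16=p, 74→(74−11)÷3=21=u, 65→(65−11)÷3=18=r, 68→(68−11)÷3=19=s, 74→(74−11)÷3=21=u, 26→(26−11)÷3=5=e.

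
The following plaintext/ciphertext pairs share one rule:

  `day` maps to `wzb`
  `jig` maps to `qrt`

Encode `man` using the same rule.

nzm

Letters are reflected about the middle of the alphabet (position → 25−position): Atbash.
For man: m↔n, a↔z, n↔m.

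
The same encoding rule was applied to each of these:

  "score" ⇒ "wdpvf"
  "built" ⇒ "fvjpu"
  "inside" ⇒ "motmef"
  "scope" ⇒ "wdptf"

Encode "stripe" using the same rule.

Shifts by position in score: pos 0: s→w (+4), pos 1: c→d (+1), pos 2: o→p (+1), pos 3: r→v (+4), pos 4: e→f (+1) — repeating every 3. A repeating key of period 3 is used — shifts +4, +1, +1 over and over.
For stripe: s+4=w, t+1=u, r+1=s, i+4=m, p+1=q, e+1=f.

wusmqf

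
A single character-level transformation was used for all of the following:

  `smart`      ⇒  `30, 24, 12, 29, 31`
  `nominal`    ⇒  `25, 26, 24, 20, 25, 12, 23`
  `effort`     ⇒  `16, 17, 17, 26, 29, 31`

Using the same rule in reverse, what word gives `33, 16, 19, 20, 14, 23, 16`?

vehicle

Each letter is replaced by its alphabet position (a=1..z=26) + 11.
Decoding 33, 16, 19, 20, 14, 23, 16: 33→(33−11)÷1=22=v, 16→(16−11)÷1=5=e, 19→(19−11)÷1=8=h, 20→(20−11)÷1=9=i, 14→(14−11)÷1=3=c, 23→(23−11)÷1=12=l, 16→(16−11)÷1=5=e.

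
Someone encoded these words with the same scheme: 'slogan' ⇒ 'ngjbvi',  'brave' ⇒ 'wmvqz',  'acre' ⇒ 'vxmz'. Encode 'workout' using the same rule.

Compare letters: s→n is +21, l→g is +21, o→j is +21 — a constant shift. Every letter moves 21 places later in the alphabet, wrapping around z→a.
Applying it to workout: w+21=r, o+21=j, r+21=m, k+21=f, o+21=j, u+21=p, t+21=o.

rjmfjpo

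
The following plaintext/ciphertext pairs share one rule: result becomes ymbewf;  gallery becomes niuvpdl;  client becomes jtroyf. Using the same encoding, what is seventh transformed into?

zmeoyfu

In result: r→y is +7, e→m is +8, s→b is +9, u→e is +10 — the shift increases by 1 each position. The shift increases by 1 at each position, starting from +7: 7, 8, 9, ….
Applying it to seventh: s+7=z, e+8=m, v+9=e, e+10=o, n+11=y, t+12=f, h+13=u.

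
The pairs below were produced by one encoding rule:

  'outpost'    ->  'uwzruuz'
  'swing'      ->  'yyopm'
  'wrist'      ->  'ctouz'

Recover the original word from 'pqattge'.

journey

Shifts by position in outpost: pos 0: o→u (+6), pos 1: u→w (+2), pos 2: t→z (+6), pos 3: p→r (+2) — repeating every 2. A repeating key of period 2 is used — shifts +6, +2 over and over.
Undoing it on pqattge: p−6=j, q−2=o, a−6=u, t−2=r, t−6=n, g−2=e, e−6=y.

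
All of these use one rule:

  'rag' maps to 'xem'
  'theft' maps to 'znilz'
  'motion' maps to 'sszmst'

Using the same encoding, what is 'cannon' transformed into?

Two shifts are in play — +4 for a/e/i/o/u, +6 for every other letter.
For cannon: c(cons)+6=i, a(vowel)+4=e, n(cons)+6=t, n(cons)+6=t, o(vowel)+4=s, n(cons)+6=t.

iettst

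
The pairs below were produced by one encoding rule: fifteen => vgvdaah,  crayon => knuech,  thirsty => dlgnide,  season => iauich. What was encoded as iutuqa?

f(5)→v(21) and i(8)→g(6) fit y≡21x+20 (mod 26); the inverse of 21 mod 26 is 5. Treating letters as 0–25, the rule is x ↦ 21x + 20 (mod 26).
Reversing it on iutuqa: i(8)→5·(8−20)≡18=s; u(20)→5·(20−20)≡0=a; t(19)→5·(19−20)≡21=v; u(20)→5·(20−20)≡0=a; q(16)→5·(16−20)≡6=g; a(0)→5·(0−20)≡4=e (all mod 26).

savage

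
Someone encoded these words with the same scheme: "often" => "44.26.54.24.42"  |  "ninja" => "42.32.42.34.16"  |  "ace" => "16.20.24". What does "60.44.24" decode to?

Each letter becomes 2×(its alphabet position, a=1..z=26) + 14.
Undoing it on 60.44.24: 60→(60−14)÷2=23=w, 44→(44−14)÷2=15=o, 24→(24−14)÷2=5=e.

woe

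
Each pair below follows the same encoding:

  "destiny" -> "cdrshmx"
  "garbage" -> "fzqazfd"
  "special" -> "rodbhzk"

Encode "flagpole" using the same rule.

ekzfonkd

Each letter is shifted forward by 25 in the alphabet (a Caesar shift of +25).
Applying it to flagpole: f+25=e, l+25=k, a+25=z, g+25=f, p+25=o, o+25=n, l+25=k, e+25=d.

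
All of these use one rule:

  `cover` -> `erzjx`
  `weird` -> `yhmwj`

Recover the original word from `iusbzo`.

In cover: c→e is +2, o→r is +3, v→z is +4, e→j is +5 — the shift increases by 1 each position. Letter i (0-indexed) is shifted by i+2, so successive shifts are 2, 3, 4, ….
Reversing it on iusbzo: i−2=g, u−3=r, s−4=o, b−5=w, z−6=t, o−7=h.

growth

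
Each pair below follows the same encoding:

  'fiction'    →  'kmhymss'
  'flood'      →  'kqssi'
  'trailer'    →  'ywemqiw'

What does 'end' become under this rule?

Vowels shift forward by 4 and consonants shift forward by 5.
On end: e(vowel)+4=i, n(cons)+5=s, d(cons)+5=i.

isi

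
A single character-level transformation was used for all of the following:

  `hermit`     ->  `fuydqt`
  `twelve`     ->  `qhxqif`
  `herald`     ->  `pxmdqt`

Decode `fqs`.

The output letters match the input read backwards, each shifted +12: hermit reversed is timreh. The word is reversed, then every letter is shifted forward by 12.
Decoding fqs: shift back: f−12=t, q−12=e, s−12=g → teg; then reverse → get.

get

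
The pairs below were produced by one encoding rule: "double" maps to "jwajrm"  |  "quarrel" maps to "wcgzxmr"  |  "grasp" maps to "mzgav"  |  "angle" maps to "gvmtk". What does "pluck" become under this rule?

vtakq

Shifts by position in double: pos 0: d→j (+6), pos 1: o→w (+8), pos 2: u→a (+6), pos 3: b→j (+8) — repeating every 2. It's a Vigenère-style cipher with numeric key [6,8]: position i shifts by key[i mod 2].
On pluck: p+6=v, l+8=t, u+6=a, c+8=k, k+6=q.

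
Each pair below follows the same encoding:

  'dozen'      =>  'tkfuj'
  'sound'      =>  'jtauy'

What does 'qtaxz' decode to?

trunk

The output letters match the input read backwards, each shifted +6: dozen reversed is nezod. The word is reversed, then every letter is shifted forward by 6.
Decoding qtaxz: shift back: q−6=k, t−6=n, a−6=u, x−6=r, z−6=t → knurt; then reverse → trunk.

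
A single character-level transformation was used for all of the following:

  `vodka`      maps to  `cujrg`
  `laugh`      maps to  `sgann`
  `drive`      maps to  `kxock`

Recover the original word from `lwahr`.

Shifts by position in vodka: pos 0: v→c (+7), pos 1: o→u (+6), pos 2: d→j (+6), pos 3: k→r (+7), pos 4: a→g (+6) — repeating every 3. It's a Vigenère-style cipher with numeric key [7,6,6]: position i shifts by key[i mod 3].
Undoing it on lwahr: l−7=e, w−6=q, a−6=u, h−7=a, r−6=l.

equal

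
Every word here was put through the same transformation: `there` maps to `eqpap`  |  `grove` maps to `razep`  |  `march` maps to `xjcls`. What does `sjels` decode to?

hatch

Shifts by position in there: pos 0: t→e (+11), pos 1: h→q (+9), pos 2: e→p (+11), pos 3: r→a (+9) — repeating every 2. A repeating key of period 2 is used — shifts +11, +9 over and over.
Undoing it on sjels: s−11=h, j−9=a, e−11=t, l−9=c, s−11=h.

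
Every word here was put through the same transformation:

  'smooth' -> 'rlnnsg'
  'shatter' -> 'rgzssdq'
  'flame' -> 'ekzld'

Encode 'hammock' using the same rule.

gzllnbj

It's a constant shift of +25 (ROT25).
Applying it to hammock: h+25=g, a+25=z, m+25=l, m+25=l, o+25=n, c+25=b, k+25=j.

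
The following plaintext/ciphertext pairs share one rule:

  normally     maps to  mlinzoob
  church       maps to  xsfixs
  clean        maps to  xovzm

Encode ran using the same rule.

Each pair mirrors across the alphabet (n↔m, o↔l, r↔i): positions sum to 25. This is the alphabet-reversal cipher (Atbash): a becomes z, b becomes y, etc.
On ran: r↔i, a↔z, n↔m.

izm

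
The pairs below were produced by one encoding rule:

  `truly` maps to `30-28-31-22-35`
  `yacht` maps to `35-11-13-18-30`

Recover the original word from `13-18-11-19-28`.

chair

t is letter #20 and maps to 30: an offset of 10. The number is (letter's place in the alphabet, a=1) + 10.
Decoding 13-18-11-19-28: 13→(13−10)÷1=3=c, 18→(18−10)÷1=8=h, 11→(11−10)÷1=1=a, 19→(19−10)÷1=9=i, 28→(28−10)÷1=18=r.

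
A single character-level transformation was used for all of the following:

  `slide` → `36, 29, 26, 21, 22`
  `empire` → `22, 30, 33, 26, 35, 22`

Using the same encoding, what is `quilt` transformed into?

34, 38, 26, 29, 37

s is letter #19 and maps to 36: an offset of 17. Each letter is replaced by its alphabet position (a=1..z=26) + 17.
Applying it to quilt: q=17→34, u=21→38, i=9→26, l=12→29, t=20→37.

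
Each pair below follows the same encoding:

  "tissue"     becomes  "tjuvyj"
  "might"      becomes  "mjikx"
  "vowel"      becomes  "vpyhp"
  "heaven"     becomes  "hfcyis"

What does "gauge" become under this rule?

gbwji

In tissue: t→t is +0, i→j is +1, s→u is +2, s→v is +3 — the shift increases by 1 each position. The shift increases by 1 at each position, starting from +0: 0, 1, 2, ….
On gauge: g+0=g, a+1=b, u+2=w, g+3=j, e+4=i.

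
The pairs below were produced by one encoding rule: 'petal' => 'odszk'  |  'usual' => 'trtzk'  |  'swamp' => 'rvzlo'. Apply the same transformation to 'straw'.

This is a Caesar cipher with shift 25.
For straw: s+25=r, t+25=s, r+25=q, a+25=z, w+25=v.

rsqzv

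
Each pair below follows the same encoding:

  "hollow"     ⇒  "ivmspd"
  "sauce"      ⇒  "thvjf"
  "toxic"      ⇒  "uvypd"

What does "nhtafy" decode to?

Shifts by position in hollow: pos 0: h→i (+1), pos 1: o→v (+7), pos 2: l→m (+1), pos 3: l→s (+7) — repeating every 2. It's a Vigenère-style cipher with numeric key [1,7]: position i shifts by key[i mod 2].
Decoding nhtafy: n−1=m, h−7=a, t−1=s, a−7=t, f−1=e, y−7=r.

master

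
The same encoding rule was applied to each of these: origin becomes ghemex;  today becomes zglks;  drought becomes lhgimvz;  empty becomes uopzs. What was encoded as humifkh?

regular

o(14)→g(6) and r(17)→h(7) fit y≡9x+10 (mod 26); the inverse of 9 mod 26 is 3. This is an affine cipher: with a=0,…,z=25, each position x becomes (9x+10) mod 26.
Decoding humifkh: h(7)→3·(7−10)≡17=r; u(20)→3·(20−10)≡4=e; m(12)→3·(12−10)≡6=g; i(8)→3·(8−10)≡20=u; f(5)→3·(5−10)≡11=l; k(10)→3·(10−10)≡0=a; h(7)→3·(7−10)≡17=r (all mod 26).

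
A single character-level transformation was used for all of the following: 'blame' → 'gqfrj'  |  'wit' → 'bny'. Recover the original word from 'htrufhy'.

Compare letters: b→g is +5, l→q is +5, a→f is +5 — a constant shift. This is a Caesar cipher with shift 5.
Undoing it on htrufhy: h−5=c, t−5=o, r−5=m, u−5=p, f−5=a, h−5=c, y−5=t.

compact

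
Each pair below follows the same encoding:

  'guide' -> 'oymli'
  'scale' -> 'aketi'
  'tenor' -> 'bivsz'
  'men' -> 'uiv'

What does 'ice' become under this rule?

The shift depends on letter class: consonant g→o is +8, but vowel u→y is +4. The rule splits by letter class: vowels +4, consonants +8.
For ice: i(vowel)+4=m, c(cons)+8=k, e(vowel)+4=i.

mki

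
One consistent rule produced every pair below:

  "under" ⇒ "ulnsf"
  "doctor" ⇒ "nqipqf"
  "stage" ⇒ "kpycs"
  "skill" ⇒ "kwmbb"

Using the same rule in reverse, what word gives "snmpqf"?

u(20)→u(20) and n(13)→l(11) fit y≡5x+24 (mod 26); the inverse of 5 mod 26 is 21. This is an affine cipher: with a=0,…,z=25, each position x becomes (5x+24) mod 26.
Undoing it on snmpqf: s(18)→21·(18−24)≡4=e; n(13)→21·(13−24)≡3=d; m(12)→21·(12−24)≡8=i; p(15)→21·(15−24)≡19=t; q(16)→21·(16−24)≡14=o; f(5)→21·(5−24)≡17=r (all mod 26).

editor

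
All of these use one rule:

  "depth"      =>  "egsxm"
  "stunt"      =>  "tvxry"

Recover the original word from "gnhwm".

flesh

In depth: d→e is +1, e→g is +2, p→s is +3, t→x is +4 — the shift increases by 1 each position. Letter i (0-indexed) is shifted by i+1, so successive shifts are 1, 2, 3, ….
Reversing it on gnhwm: g−1=f, n−2=l, h−3=e, w−4=s, m−5=h.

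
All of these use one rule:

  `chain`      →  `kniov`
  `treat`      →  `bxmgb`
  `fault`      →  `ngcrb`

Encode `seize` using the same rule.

Shifts by position in chain: pos 0: c→k (+8), pos 1: h→n (+6), pos 2: a→i (+8), pos 3: i→o (+6) — repeating every 2. A repeating key of period 2 is used — shifts +8, +6 over and over.
For seize: s+8=a, e+6=k, i+8=q, z+6=f, e+8=m.

akqfm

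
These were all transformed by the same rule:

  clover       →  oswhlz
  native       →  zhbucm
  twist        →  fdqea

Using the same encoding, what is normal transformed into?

zvzyht

Shifts by position in clover: pos 0: c→o (+12), pos 1: l→s (+7), pos 2: o→w (+8), pos 3: v→h (+12), pos 4: e→l (+7), pos 5: r→z (+8) — repeating every 3. A repeating key of period 3 is used — shifts +12, +7, +8 over and over.
On normal: n+12=z, o+7=v, r+8=z, m+12=y, a+7=h, l+8=t.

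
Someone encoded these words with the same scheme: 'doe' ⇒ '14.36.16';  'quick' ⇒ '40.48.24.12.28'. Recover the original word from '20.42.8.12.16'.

grace

d(#4)→14 and o(#15)→36: differences scale by 2, so n = 2·pos + 6. With a=1..z=26, the number is 2·pos + 6.
Decoding 20.42.8.12.16: 20→(20−6)÷2=7=g, 42→(42−6)÷2=18=r, 8→(8−6)÷2=1=a, 12→(12−6)÷2=3=c, 16→(16−6)÷2=5=e.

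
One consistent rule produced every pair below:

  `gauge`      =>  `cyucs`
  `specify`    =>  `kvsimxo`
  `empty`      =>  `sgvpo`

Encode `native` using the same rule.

g(6)→c(2) and a(0)→y(24) fit y≡5x+24 (mod 26); the inverse of 5 mod 26 is 21. Treating letters as 0–25, the rule is x ↦ 5x + 24 (mod 26).
On native: n(13)→5·13+24≡11=l; a(0)→5·0+24≡24=y; t(19)→5·19+24≡15=p; i(8)→5·8+24≡12=m; v(21)→5·21+24≡25=z; e(4)→5·4+24≡18=s (all mod 26).

lypmzs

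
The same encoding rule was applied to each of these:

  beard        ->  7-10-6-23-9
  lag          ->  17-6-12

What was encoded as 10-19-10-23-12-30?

energy

b is letter #2 and maps to 7: an offset of 5. Each letter is replaced by its alphabet position (a=1..z=26) + 5.
Decoding 10-19-10-23-12-30: 10→(10−5)÷1=5=e, 19→(19−5)÷1=14=n, 10→(10−5)÷1=5=e, 23→(23−5)÷1=18=r, 12→(12−5)÷1=7=g, 30→(30−5)÷1=25=y.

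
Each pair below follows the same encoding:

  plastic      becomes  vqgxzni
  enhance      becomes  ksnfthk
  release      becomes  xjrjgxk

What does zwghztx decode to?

tractor

Shifts by position in plastic: pos 0: p→v (+6), pos 1: l→q (+5), pos 2: a→g (+6), pos 3: s→x (+5) — repeating every 2. It's a Vigenère-style cipher with numeric key [6,5]: position i shifts by key[i mod 2].
Decoding zwghztx: z−6=t, w−5=r, g−6=a, h−5=c, z−6=t, t−5=o, x−6=r.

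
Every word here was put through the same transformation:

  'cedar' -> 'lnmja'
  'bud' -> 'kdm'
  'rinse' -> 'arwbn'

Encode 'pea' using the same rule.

ynj

Compare letters: c→l is +9, e→n is +9, d→m is +9 — a constant shift. This is a Caesar cipher with shift 9.
On pea: p+9=y, e+9=n, a+9=j.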